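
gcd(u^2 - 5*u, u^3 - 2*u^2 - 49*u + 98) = 1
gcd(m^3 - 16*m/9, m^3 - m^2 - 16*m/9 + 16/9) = m^2 - 16/9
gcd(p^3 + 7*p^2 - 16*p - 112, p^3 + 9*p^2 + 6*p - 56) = p^2 + 11*p + 28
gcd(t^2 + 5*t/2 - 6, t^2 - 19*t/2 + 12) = t - 3/2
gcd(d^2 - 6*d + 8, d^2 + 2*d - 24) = d - 4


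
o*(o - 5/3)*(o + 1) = o^3 - 2*o^2/3 - 5*o/3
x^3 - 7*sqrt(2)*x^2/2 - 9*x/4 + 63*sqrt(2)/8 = (x - 3/2)*(x + 3/2)*(x - 7*sqrt(2)/2)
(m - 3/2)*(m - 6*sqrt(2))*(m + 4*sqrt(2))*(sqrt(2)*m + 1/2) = sqrt(2)*m^4 - 7*m^3/2 - 3*sqrt(2)*m^3/2 - 49*sqrt(2)*m^2 + 21*m^2/4 - 24*m + 147*sqrt(2)*m/2 + 36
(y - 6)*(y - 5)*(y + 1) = y^3 - 10*y^2 + 19*y + 30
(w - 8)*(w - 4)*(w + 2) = w^3 - 10*w^2 + 8*w + 64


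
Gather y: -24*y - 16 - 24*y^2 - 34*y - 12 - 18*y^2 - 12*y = -42*y^2 - 70*y - 28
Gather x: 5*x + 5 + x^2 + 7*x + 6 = x^2 + 12*x + 11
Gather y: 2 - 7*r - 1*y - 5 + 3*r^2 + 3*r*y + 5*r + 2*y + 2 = 3*r^2 - 2*r + y*(3*r + 1) - 1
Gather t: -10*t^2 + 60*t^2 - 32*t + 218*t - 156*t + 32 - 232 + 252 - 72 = 50*t^2 + 30*t - 20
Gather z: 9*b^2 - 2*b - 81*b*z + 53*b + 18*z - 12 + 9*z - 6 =9*b^2 + 51*b + z*(27 - 81*b) - 18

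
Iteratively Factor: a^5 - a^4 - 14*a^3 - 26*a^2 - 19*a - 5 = (a + 1)*(a^4 - 2*a^3 - 12*a^2 - 14*a - 5) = (a + 1)^2*(a^3 - 3*a^2 - 9*a - 5) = (a + 1)^3*(a^2 - 4*a - 5) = (a + 1)^4*(a - 5)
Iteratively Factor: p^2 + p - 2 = (p + 2)*(p - 1)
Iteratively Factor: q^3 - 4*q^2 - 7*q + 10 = (q - 5)*(q^2 + q - 2) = (q - 5)*(q - 1)*(q + 2)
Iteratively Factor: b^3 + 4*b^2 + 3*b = (b)*(b^2 + 4*b + 3) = b*(b + 3)*(b + 1)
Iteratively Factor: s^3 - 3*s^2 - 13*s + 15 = (s - 5)*(s^2 + 2*s - 3) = (s - 5)*(s + 3)*(s - 1)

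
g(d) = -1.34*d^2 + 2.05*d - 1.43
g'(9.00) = -22.07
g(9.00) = -91.52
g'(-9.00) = 26.17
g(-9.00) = -128.42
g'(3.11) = -6.28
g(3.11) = -8.02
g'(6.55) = -15.50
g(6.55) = -45.49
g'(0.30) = 1.25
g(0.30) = -0.94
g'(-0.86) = 4.35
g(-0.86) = -4.18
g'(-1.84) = 6.98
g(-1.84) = -9.74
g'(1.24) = -1.27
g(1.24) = -0.95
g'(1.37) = -1.62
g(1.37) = -1.14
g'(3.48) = -7.28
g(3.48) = -10.52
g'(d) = 2.05 - 2.68*d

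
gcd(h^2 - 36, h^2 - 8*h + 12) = h - 6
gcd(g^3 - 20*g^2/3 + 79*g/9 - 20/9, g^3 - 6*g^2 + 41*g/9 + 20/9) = g^2 - 19*g/3 + 20/3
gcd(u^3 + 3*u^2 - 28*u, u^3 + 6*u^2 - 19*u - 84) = u^2 + 3*u - 28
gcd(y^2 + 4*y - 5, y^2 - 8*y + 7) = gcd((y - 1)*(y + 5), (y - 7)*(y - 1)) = y - 1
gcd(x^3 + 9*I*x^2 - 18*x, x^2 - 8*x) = x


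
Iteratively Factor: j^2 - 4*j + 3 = (j - 1)*(j - 3)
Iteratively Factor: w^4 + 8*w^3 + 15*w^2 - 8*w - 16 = (w + 4)*(w^3 + 4*w^2 - w - 4) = (w + 4)^2*(w^2 - 1) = (w + 1)*(w + 4)^2*(w - 1)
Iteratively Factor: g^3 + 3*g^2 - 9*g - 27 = (g + 3)*(g^2 - 9) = (g - 3)*(g + 3)*(g + 3)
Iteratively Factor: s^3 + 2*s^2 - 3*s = (s + 3)*(s^2 - s) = s*(s + 3)*(s - 1)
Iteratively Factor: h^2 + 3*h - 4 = (h + 4)*(h - 1)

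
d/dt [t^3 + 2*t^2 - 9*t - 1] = 3*t^2 + 4*t - 9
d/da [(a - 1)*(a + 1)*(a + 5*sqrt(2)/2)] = 3*a^2 + 5*sqrt(2)*a - 1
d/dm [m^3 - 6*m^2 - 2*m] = 3*m^2 - 12*m - 2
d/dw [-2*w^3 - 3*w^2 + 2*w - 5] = -6*w^2 - 6*w + 2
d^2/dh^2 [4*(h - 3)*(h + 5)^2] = 24*h + 56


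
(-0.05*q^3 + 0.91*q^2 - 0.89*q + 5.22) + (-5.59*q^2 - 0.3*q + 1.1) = -0.05*q^3 - 4.68*q^2 - 1.19*q + 6.32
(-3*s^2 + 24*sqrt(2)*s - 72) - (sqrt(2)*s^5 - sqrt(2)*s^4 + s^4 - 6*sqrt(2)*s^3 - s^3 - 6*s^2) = -sqrt(2)*s^5 - s^4 + sqrt(2)*s^4 + s^3 + 6*sqrt(2)*s^3 + 3*s^2 + 24*sqrt(2)*s - 72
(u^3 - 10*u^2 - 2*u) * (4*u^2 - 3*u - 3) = 4*u^5 - 43*u^4 + 19*u^3 + 36*u^2 + 6*u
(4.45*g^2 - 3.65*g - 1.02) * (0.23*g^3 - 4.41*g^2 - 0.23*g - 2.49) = 1.0235*g^5 - 20.464*g^4 + 14.8384*g^3 - 5.7428*g^2 + 9.3231*g + 2.5398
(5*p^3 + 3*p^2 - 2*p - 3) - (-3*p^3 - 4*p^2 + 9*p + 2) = 8*p^3 + 7*p^2 - 11*p - 5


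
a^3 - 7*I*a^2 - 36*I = (a - 6*I)*(a - 3*I)*(a + 2*I)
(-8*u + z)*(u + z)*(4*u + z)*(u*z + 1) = -32*u^4*z - 36*u^3*z^2 - 32*u^3 - 3*u^2*z^3 - 36*u^2*z + u*z^4 - 3*u*z^2 + z^3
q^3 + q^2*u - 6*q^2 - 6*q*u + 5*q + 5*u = (q - 5)*(q - 1)*(q + u)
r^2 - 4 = (r - 2)*(r + 2)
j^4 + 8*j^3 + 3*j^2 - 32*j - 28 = (j - 2)*(j + 1)*(j + 2)*(j + 7)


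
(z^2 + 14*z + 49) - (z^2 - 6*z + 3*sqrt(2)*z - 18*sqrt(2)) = -3*sqrt(2)*z + 20*z + 18*sqrt(2) + 49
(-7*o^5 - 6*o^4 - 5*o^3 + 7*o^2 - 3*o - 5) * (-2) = 14*o^5 + 12*o^4 + 10*o^3 - 14*o^2 + 6*o + 10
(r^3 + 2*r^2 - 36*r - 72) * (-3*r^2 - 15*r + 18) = -3*r^5 - 21*r^4 + 96*r^3 + 792*r^2 + 432*r - 1296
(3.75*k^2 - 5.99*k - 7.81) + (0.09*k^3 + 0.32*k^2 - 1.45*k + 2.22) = 0.09*k^3 + 4.07*k^2 - 7.44*k - 5.59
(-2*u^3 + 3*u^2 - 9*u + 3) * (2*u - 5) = -4*u^4 + 16*u^3 - 33*u^2 + 51*u - 15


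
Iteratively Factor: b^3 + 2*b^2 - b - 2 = (b - 1)*(b^2 + 3*b + 2) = (b - 1)*(b + 1)*(b + 2)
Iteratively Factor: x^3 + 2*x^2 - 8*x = (x)*(x^2 + 2*x - 8) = x*(x - 2)*(x + 4)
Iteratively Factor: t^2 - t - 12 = (t + 3)*(t - 4)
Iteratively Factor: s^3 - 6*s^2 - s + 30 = (s + 2)*(s^2 - 8*s + 15) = (s - 5)*(s + 2)*(s - 3)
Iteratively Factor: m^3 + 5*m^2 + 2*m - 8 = (m + 2)*(m^2 + 3*m - 4) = (m + 2)*(m + 4)*(m - 1)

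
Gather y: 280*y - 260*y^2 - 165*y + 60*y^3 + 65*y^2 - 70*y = 60*y^3 - 195*y^2 + 45*y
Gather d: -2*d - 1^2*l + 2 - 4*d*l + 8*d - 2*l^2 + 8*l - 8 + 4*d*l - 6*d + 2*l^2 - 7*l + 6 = 0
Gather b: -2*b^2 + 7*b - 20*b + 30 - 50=-2*b^2 - 13*b - 20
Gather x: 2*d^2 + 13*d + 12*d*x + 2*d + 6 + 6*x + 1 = 2*d^2 + 15*d + x*(12*d + 6) + 7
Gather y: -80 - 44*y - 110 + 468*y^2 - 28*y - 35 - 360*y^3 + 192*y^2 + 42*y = -360*y^3 + 660*y^2 - 30*y - 225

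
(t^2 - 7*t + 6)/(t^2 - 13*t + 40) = (t^2 - 7*t + 6)/(t^2 - 13*t + 40)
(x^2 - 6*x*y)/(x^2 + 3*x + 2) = x*(x - 6*y)/(x^2 + 3*x + 2)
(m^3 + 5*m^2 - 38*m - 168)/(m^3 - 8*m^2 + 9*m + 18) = (m^2 + 11*m + 28)/(m^2 - 2*m - 3)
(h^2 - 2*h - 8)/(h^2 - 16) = (h + 2)/(h + 4)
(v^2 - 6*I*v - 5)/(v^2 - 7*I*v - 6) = (v - 5*I)/(v - 6*I)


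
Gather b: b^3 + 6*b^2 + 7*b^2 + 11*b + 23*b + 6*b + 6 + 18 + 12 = b^3 + 13*b^2 + 40*b + 36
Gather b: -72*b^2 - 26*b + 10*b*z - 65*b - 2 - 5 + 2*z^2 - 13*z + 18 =-72*b^2 + b*(10*z - 91) + 2*z^2 - 13*z + 11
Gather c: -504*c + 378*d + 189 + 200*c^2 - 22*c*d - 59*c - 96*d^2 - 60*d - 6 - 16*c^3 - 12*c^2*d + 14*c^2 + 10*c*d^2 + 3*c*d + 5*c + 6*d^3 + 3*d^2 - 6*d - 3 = -16*c^3 + c^2*(214 - 12*d) + c*(10*d^2 - 19*d - 558) + 6*d^3 - 93*d^2 + 312*d + 180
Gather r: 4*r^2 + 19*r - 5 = 4*r^2 + 19*r - 5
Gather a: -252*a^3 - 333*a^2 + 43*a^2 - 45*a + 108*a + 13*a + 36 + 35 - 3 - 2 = -252*a^3 - 290*a^2 + 76*a + 66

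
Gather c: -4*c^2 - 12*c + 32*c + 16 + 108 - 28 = -4*c^2 + 20*c + 96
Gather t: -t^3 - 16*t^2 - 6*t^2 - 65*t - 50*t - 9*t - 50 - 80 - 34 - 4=-t^3 - 22*t^2 - 124*t - 168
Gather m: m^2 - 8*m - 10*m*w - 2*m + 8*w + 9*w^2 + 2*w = m^2 + m*(-10*w - 10) + 9*w^2 + 10*w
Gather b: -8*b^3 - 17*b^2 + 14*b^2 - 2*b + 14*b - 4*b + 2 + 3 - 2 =-8*b^3 - 3*b^2 + 8*b + 3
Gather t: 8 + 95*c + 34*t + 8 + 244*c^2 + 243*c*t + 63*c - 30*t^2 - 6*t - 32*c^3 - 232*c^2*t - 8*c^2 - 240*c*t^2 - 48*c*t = -32*c^3 + 236*c^2 + 158*c + t^2*(-240*c - 30) + t*(-232*c^2 + 195*c + 28) + 16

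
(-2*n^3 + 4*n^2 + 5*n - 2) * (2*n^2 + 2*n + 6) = -4*n^5 + 4*n^4 + 6*n^3 + 30*n^2 + 26*n - 12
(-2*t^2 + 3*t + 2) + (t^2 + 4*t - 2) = -t^2 + 7*t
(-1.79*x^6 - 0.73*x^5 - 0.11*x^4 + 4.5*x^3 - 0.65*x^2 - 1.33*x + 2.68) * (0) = 0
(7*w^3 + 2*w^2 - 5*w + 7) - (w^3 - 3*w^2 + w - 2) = 6*w^3 + 5*w^2 - 6*w + 9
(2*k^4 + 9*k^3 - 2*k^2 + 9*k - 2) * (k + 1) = 2*k^5 + 11*k^4 + 7*k^3 + 7*k^2 + 7*k - 2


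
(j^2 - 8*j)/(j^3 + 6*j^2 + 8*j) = (j - 8)/(j^2 + 6*j + 8)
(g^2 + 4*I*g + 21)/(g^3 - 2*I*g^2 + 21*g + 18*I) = (g^2 + 4*I*g + 21)/(g^3 - 2*I*g^2 + 21*g + 18*I)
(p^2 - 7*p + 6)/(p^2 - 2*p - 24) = (p - 1)/(p + 4)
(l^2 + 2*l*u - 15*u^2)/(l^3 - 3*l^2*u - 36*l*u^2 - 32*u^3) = (-l^2 - 2*l*u + 15*u^2)/(-l^3 + 3*l^2*u + 36*l*u^2 + 32*u^3)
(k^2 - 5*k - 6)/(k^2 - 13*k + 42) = (k + 1)/(k - 7)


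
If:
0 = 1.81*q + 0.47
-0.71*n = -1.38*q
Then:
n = -0.50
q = -0.26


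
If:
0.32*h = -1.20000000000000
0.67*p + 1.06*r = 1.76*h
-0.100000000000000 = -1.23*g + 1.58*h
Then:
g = -4.74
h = -3.75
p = -1.58208955223881*r - 9.85074626865672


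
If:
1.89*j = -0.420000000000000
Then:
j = -0.22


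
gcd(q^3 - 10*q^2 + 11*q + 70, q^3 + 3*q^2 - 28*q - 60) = q^2 - 3*q - 10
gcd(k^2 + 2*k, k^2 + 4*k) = k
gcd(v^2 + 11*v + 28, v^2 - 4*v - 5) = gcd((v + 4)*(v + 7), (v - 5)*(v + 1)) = 1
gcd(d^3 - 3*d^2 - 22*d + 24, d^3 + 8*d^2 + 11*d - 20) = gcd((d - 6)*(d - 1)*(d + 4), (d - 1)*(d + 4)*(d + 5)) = d^2 + 3*d - 4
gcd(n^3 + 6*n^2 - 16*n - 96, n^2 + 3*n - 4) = n + 4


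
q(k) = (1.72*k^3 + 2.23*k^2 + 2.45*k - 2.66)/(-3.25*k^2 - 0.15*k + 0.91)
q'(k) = (6.5*k + 0.15)*(1.72*k^3 + 2.23*k^2 + 2.45*k - 2.66)/(-3.25*k^2 - 0.15*k + 0.91)^2 + (5.16*k^2 + 4.46*k + 2.45)/(-3.25*k^2 - 0.15*k + 0.91) = (-5.59*k^4 - 0.515999999999998*k^3 + 12.3236*k^2 - 13.2314*k + 1.8305)/(10.5625*k^4 + 0.975*k^3 - 5.8925*k^2 - 0.273*k + 0.8281)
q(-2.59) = 1.17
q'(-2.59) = -0.29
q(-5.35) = 2.36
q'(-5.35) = -0.49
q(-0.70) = 6.71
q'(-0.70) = 47.87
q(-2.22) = 1.08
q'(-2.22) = -0.17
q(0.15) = -2.75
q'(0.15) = 0.18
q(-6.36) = 2.86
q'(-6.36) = -0.50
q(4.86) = -3.39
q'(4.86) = -0.50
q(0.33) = -3.05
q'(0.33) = -4.98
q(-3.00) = 1.30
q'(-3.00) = -0.37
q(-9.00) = 4.21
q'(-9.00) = -0.52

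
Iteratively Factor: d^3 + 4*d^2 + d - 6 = (d + 2)*(d^2 + 2*d - 3) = (d - 1)*(d + 2)*(d + 3)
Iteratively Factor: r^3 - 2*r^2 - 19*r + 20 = (r - 5)*(r^2 + 3*r - 4) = (r - 5)*(r - 1)*(r + 4)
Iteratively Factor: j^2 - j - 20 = (j + 4)*(j - 5)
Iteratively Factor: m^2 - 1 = (m - 1)*(m + 1)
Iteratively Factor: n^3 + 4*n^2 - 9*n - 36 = (n + 4)*(n^2 - 9) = (n + 3)*(n + 4)*(n - 3)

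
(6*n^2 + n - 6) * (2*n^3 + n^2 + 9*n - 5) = 12*n^5 + 8*n^4 + 43*n^3 - 27*n^2 - 59*n + 30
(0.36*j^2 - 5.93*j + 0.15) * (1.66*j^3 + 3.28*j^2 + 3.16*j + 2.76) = 0.5976*j^5 - 8.663*j^4 - 18.0638*j^3 - 17.2532*j^2 - 15.8928*j + 0.414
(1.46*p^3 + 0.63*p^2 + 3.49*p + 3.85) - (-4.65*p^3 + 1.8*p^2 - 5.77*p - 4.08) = 6.11*p^3 - 1.17*p^2 + 9.26*p + 7.93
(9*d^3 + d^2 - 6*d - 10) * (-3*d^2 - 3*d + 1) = -27*d^5 - 30*d^4 + 24*d^3 + 49*d^2 + 24*d - 10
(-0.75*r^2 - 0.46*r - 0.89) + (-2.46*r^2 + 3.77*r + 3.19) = -3.21*r^2 + 3.31*r + 2.3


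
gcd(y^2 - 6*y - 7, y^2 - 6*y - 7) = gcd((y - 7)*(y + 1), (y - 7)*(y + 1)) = y^2 - 6*y - 7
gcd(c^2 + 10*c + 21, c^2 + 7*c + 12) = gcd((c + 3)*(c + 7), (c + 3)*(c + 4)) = c + 3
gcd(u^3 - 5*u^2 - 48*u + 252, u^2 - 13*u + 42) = u - 6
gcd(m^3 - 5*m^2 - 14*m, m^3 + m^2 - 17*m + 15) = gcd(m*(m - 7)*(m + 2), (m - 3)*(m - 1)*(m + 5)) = 1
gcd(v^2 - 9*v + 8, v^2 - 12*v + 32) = v - 8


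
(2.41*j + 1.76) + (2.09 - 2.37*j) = 0.04*j + 3.85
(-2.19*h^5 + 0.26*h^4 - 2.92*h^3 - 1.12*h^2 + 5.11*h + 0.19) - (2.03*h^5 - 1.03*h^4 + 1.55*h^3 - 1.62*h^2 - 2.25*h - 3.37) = -4.22*h^5 + 1.29*h^4 - 4.47*h^3 + 0.5*h^2 + 7.36*h + 3.56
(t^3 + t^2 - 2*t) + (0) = t^3 + t^2 - 2*t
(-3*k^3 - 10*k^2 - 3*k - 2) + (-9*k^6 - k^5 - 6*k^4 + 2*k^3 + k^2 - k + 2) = -9*k^6 - k^5 - 6*k^4 - k^3 - 9*k^2 - 4*k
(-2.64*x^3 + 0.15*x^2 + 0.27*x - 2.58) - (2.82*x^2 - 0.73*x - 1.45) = -2.64*x^3 - 2.67*x^2 + 1.0*x - 1.13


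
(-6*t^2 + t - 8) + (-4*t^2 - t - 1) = -10*t^2 - 9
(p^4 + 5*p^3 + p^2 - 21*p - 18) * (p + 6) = p^5 + 11*p^4 + 31*p^3 - 15*p^2 - 144*p - 108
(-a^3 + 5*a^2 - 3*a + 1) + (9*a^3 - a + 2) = 8*a^3 + 5*a^2 - 4*a + 3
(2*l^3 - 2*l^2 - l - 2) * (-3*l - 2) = -6*l^4 + 2*l^3 + 7*l^2 + 8*l + 4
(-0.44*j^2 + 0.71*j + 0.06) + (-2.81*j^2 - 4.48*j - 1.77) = -3.25*j^2 - 3.77*j - 1.71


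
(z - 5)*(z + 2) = z^2 - 3*z - 10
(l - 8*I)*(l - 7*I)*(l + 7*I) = l^3 - 8*I*l^2 + 49*l - 392*I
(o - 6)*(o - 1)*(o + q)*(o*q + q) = o^4*q + o^3*q^2 - 6*o^3*q - 6*o^2*q^2 - o^2*q - o*q^2 + 6*o*q + 6*q^2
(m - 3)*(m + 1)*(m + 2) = m^3 - 7*m - 6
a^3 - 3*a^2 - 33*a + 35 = (a - 7)*(a - 1)*(a + 5)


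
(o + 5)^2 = o^2 + 10*o + 25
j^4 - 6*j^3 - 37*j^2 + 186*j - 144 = (j - 8)*(j - 3)*(j - 1)*(j + 6)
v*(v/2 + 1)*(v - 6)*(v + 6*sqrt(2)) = v^4/2 - 2*v^3 + 3*sqrt(2)*v^3 - 12*sqrt(2)*v^2 - 6*v^2 - 36*sqrt(2)*v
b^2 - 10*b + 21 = (b - 7)*(b - 3)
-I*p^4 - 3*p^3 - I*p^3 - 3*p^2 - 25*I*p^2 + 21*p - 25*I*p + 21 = (p + 1)*(p - 7*I)*(p + 3*I)*(-I*p + 1)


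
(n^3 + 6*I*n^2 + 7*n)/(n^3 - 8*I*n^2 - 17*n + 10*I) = n*(n + 7*I)/(n^2 - 7*I*n - 10)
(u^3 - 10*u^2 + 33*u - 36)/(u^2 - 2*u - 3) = (u^2 - 7*u + 12)/(u + 1)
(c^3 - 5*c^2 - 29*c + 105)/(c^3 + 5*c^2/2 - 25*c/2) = 2*(c^2 - 10*c + 21)/(c*(2*c - 5))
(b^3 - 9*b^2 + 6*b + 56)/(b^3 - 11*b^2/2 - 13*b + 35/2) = 2*(b^2 - 2*b - 8)/(2*b^2 + 3*b - 5)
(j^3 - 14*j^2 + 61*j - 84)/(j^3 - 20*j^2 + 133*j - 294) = (j^2 - 7*j + 12)/(j^2 - 13*j + 42)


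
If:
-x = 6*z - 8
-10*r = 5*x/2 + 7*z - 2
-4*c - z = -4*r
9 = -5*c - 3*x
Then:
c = -57/61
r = -33/61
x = -88/61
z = 96/61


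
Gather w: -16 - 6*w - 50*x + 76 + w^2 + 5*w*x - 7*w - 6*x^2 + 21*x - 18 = w^2 + w*(5*x - 13) - 6*x^2 - 29*x + 42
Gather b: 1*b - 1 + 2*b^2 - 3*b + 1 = 2*b^2 - 2*b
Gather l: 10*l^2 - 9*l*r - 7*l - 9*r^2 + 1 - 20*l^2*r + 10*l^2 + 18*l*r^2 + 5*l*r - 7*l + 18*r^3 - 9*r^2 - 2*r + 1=l^2*(20 - 20*r) + l*(18*r^2 - 4*r - 14) + 18*r^3 - 18*r^2 - 2*r + 2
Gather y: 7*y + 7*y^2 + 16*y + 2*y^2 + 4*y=9*y^2 + 27*y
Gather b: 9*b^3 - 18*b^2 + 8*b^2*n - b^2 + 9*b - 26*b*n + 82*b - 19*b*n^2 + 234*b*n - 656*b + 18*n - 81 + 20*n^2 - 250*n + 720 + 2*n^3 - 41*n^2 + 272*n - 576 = 9*b^3 + b^2*(8*n - 19) + b*(-19*n^2 + 208*n - 565) + 2*n^3 - 21*n^2 + 40*n + 63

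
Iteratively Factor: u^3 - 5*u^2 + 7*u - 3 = (u - 3)*(u^2 - 2*u + 1) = (u - 3)*(u - 1)*(u - 1)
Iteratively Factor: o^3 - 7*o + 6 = (o - 1)*(o^2 + o - 6) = (o - 1)*(o + 3)*(o - 2)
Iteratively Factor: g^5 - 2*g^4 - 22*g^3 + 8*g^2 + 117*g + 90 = (g + 3)*(g^4 - 5*g^3 - 7*g^2 + 29*g + 30) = (g + 2)*(g + 3)*(g^3 - 7*g^2 + 7*g + 15) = (g - 3)*(g + 2)*(g + 3)*(g^2 - 4*g - 5) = (g - 3)*(g + 1)*(g + 2)*(g + 3)*(g - 5)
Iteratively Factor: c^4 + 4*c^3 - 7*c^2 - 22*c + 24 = (c + 4)*(c^3 - 7*c + 6) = (c - 1)*(c + 4)*(c^2 + c - 6) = (c - 1)*(c + 3)*(c + 4)*(c - 2)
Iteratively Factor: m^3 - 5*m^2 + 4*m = (m)*(m^2 - 5*m + 4) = m*(m - 4)*(m - 1)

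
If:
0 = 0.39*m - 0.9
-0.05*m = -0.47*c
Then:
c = 0.25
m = 2.31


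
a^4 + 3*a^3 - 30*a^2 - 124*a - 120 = (a - 6)*(a + 2)^2*(a + 5)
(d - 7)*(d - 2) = d^2 - 9*d + 14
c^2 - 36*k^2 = (c - 6*k)*(c + 6*k)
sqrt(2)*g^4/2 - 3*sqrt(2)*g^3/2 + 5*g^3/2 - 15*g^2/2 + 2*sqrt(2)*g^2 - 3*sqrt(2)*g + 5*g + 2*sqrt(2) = (g - 2)*(g - 1)*(g + 2*sqrt(2))*(sqrt(2)*g/2 + 1/2)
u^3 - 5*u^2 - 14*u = u*(u - 7)*(u + 2)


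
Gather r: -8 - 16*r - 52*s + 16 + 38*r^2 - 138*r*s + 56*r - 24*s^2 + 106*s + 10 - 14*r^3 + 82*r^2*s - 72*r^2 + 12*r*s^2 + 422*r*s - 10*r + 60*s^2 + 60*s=-14*r^3 + r^2*(82*s - 34) + r*(12*s^2 + 284*s + 30) + 36*s^2 + 114*s + 18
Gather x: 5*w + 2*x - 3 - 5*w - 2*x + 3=0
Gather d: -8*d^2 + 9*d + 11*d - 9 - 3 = -8*d^2 + 20*d - 12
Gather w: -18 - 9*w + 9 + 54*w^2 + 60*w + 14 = 54*w^2 + 51*w + 5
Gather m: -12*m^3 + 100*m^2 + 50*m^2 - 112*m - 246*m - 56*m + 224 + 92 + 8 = -12*m^3 + 150*m^2 - 414*m + 324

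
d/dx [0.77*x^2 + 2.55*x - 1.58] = 1.54*x + 2.55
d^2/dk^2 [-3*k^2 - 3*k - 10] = -6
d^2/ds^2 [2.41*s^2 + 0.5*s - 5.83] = 4.82000000000000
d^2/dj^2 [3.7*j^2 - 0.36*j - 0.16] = 7.40000000000000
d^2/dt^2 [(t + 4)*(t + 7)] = 2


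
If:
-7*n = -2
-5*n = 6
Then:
No Solution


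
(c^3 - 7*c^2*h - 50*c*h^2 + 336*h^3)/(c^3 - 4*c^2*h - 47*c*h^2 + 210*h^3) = (c - 8*h)/(c - 5*h)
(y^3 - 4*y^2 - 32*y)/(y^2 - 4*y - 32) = y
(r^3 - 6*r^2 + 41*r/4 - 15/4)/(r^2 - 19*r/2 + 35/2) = (2*r^2 - 7*r + 3)/(2*(r - 7))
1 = 1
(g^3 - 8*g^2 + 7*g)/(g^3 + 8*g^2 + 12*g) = (g^2 - 8*g + 7)/(g^2 + 8*g + 12)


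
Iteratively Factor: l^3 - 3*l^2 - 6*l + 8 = (l - 4)*(l^2 + l - 2) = (l - 4)*(l + 2)*(l - 1)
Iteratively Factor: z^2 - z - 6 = (z + 2)*(z - 3)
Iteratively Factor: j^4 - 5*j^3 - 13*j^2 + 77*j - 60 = (j - 3)*(j^3 - 2*j^2 - 19*j + 20) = (j - 3)*(j - 1)*(j^2 - j - 20) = (j - 3)*(j - 1)*(j + 4)*(j - 5)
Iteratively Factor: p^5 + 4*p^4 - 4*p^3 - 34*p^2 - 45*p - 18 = (p + 2)*(p^4 + 2*p^3 - 8*p^2 - 18*p - 9) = (p - 3)*(p + 2)*(p^3 + 5*p^2 + 7*p + 3) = (p - 3)*(p + 2)*(p + 3)*(p^2 + 2*p + 1) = (p - 3)*(p + 1)*(p + 2)*(p + 3)*(p + 1)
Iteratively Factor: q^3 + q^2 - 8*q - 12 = (q + 2)*(q^2 - q - 6) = (q - 3)*(q + 2)*(q + 2)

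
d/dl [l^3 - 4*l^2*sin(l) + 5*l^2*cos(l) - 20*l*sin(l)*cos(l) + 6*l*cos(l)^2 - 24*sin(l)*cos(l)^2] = -5*l^2*sin(l) - 4*l^2*cos(l) + 3*l^2 - 8*l*sin(l) - 6*l*sin(2*l) + 10*l*cos(l) - 20*l*cos(2*l) - 10*sin(2*l) - 6*cos(l) + 3*cos(2*l) - 18*cos(3*l) + 3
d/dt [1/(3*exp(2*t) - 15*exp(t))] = (5 - 2*exp(t))*exp(-t)/(3*(exp(t) - 5)^2)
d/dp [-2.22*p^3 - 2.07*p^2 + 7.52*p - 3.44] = -6.66*p^2 - 4.14*p + 7.52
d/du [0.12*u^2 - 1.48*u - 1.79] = 0.24*u - 1.48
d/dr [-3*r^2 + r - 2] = 1 - 6*r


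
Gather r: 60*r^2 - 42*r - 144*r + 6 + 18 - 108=60*r^2 - 186*r - 84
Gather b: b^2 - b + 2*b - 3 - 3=b^2 + b - 6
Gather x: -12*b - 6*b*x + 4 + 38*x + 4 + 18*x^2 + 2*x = -12*b + 18*x^2 + x*(40 - 6*b) + 8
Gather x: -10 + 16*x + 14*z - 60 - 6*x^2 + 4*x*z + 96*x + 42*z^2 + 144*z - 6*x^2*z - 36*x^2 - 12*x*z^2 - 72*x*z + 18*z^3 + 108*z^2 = x^2*(-6*z - 42) + x*(-12*z^2 - 68*z + 112) + 18*z^3 + 150*z^2 + 158*z - 70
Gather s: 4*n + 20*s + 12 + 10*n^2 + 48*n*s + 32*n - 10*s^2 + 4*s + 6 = 10*n^2 + 36*n - 10*s^2 + s*(48*n + 24) + 18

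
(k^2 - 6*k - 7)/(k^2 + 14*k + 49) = (k^2 - 6*k - 7)/(k^2 + 14*k + 49)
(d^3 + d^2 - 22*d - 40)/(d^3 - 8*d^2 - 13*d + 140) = (d + 2)/(d - 7)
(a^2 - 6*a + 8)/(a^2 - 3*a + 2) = (a - 4)/(a - 1)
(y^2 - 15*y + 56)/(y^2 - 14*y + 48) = (y - 7)/(y - 6)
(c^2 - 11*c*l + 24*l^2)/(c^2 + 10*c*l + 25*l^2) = (c^2 - 11*c*l + 24*l^2)/(c^2 + 10*c*l + 25*l^2)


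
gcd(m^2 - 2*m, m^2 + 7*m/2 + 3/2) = 1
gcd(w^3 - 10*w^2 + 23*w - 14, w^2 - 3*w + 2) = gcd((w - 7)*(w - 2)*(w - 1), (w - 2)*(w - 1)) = w^2 - 3*w + 2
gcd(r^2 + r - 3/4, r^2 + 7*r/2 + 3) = r + 3/2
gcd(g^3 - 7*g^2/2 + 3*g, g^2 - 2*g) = g^2 - 2*g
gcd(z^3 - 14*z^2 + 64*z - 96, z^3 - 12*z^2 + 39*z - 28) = z - 4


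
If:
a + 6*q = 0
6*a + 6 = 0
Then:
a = -1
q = 1/6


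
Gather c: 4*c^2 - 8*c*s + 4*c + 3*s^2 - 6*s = 4*c^2 + c*(4 - 8*s) + 3*s^2 - 6*s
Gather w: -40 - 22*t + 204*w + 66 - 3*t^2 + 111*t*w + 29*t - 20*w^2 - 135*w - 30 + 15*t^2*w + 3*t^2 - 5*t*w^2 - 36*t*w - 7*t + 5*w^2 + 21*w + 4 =w^2*(-5*t - 15) + w*(15*t^2 + 75*t + 90)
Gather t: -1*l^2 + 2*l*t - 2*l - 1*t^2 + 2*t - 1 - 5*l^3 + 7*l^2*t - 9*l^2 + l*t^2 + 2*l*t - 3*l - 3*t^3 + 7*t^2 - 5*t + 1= -5*l^3 - 10*l^2 - 5*l - 3*t^3 + t^2*(l + 6) + t*(7*l^2 + 4*l - 3)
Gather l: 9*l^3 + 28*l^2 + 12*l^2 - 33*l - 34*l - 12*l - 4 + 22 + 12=9*l^3 + 40*l^2 - 79*l + 30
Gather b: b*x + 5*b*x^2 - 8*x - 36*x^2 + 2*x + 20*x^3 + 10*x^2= b*(5*x^2 + x) + 20*x^3 - 26*x^2 - 6*x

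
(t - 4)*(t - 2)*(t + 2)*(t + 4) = t^4 - 20*t^2 + 64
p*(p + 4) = p^2 + 4*p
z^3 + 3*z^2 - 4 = (z - 1)*(z + 2)^2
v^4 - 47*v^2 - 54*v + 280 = (v - 7)*(v - 2)*(v + 4)*(v + 5)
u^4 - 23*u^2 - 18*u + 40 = (u - 5)*(u - 1)*(u + 2)*(u + 4)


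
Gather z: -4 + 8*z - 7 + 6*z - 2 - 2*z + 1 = 12*z - 12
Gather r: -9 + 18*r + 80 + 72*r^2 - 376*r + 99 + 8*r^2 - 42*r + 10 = 80*r^2 - 400*r + 180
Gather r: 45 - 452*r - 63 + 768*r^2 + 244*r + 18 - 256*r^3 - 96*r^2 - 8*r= -256*r^3 + 672*r^2 - 216*r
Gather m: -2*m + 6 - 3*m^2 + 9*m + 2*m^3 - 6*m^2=2*m^3 - 9*m^2 + 7*m + 6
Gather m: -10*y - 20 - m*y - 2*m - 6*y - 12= m*(-y - 2) - 16*y - 32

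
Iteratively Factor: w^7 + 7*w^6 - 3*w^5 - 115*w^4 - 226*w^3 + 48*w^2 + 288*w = (w)*(w^6 + 7*w^5 - 3*w^4 - 115*w^3 - 226*w^2 + 48*w + 288) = w*(w + 3)*(w^5 + 4*w^4 - 15*w^3 - 70*w^2 - 16*w + 96) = w*(w - 1)*(w + 3)*(w^4 + 5*w^3 - 10*w^2 - 80*w - 96) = w*(w - 1)*(w + 2)*(w + 3)*(w^3 + 3*w^2 - 16*w - 48) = w*(w - 4)*(w - 1)*(w + 2)*(w + 3)*(w^2 + 7*w + 12) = w*(w - 4)*(w - 1)*(w + 2)*(w + 3)*(w + 4)*(w + 3)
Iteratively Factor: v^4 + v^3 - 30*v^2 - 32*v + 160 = (v + 4)*(v^3 - 3*v^2 - 18*v + 40) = (v + 4)^2*(v^2 - 7*v + 10) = (v - 2)*(v + 4)^2*(v - 5)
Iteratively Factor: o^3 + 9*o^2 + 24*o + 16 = (o + 1)*(o^2 + 8*o + 16) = (o + 1)*(o + 4)*(o + 4)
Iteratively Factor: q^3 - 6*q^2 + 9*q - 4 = (q - 1)*(q^2 - 5*q + 4) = (q - 1)^2*(q - 4)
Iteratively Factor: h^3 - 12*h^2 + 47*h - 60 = (h - 3)*(h^2 - 9*h + 20) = (h - 4)*(h - 3)*(h - 5)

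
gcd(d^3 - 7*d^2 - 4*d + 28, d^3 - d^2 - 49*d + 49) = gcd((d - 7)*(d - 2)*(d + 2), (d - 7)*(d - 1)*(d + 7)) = d - 7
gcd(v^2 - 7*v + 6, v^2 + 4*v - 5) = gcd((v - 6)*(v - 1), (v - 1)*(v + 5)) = v - 1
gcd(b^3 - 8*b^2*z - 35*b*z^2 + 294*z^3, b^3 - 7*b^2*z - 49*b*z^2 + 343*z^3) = b^2 - 14*b*z + 49*z^2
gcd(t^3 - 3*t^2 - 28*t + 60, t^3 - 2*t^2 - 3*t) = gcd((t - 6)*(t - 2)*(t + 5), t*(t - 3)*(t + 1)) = 1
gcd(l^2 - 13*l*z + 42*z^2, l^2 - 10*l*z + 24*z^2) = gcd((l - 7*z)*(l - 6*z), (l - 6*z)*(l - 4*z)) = -l + 6*z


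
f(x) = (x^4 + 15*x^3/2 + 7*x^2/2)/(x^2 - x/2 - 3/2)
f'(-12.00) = -16.09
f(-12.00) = 55.76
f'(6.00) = 19.22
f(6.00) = 96.57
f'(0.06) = -0.33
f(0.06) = -0.01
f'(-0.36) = -0.07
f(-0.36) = -0.10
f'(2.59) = 0.21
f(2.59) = 50.80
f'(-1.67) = 0.46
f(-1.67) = -8.19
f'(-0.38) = -0.21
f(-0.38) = -0.10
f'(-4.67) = -1.83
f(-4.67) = -9.36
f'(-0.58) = -3.50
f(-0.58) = 0.20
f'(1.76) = -214.97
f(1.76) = 85.46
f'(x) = (1/2 - 2*x)*(x^4 + 15*x^3/2 + 7*x^2/2)/(x^2 - x/2 - 3/2)^2 + (4*x^3 + 45*x^2/2 + 7*x)/(x^2 - x/2 - 3/2)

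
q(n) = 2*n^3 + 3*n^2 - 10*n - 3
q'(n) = 6*n^2 + 6*n - 10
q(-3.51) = -17.43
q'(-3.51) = 42.86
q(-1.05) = 8.49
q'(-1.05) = -9.68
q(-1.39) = 11.33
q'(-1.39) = -6.75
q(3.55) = 88.79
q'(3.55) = 86.92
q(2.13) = 8.64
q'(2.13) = 30.00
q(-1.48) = 11.89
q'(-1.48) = -5.74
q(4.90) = 255.33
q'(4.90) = 163.46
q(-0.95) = 7.49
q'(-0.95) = -10.28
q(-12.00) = -2907.00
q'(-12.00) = 782.00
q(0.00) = -3.00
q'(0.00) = -10.00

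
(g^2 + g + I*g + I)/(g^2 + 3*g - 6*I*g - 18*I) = (g^2 + g*(1 + I) + I)/(g^2 + g*(3 - 6*I) - 18*I)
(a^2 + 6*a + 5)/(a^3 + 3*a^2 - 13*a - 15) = 1/(a - 3)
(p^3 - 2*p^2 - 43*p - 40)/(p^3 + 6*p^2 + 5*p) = (p - 8)/p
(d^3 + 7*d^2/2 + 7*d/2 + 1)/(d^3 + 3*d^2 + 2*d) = (d + 1/2)/d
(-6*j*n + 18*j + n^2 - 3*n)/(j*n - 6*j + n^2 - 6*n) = (-6*j*n + 18*j + n^2 - 3*n)/(j*n - 6*j + n^2 - 6*n)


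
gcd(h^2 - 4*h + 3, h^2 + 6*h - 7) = h - 1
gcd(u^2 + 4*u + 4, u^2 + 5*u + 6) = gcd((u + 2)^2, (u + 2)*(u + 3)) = u + 2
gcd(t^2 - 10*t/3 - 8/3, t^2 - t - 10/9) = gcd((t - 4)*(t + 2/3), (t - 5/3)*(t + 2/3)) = t + 2/3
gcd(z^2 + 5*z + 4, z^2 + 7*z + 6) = z + 1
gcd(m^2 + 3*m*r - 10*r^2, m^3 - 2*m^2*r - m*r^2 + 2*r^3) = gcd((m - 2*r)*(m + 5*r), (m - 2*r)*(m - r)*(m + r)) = -m + 2*r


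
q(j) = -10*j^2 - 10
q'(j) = -20*j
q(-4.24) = -189.78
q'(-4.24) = 84.80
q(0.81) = -16.56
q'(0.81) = -16.20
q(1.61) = -35.92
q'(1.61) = -32.20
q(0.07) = -10.05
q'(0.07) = -1.40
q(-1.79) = -42.04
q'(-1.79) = 35.80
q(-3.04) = -102.42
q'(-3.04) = 60.80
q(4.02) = -171.60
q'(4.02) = -80.40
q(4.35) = -199.22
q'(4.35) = -87.00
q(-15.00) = -2260.00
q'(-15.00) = 300.00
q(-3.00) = -100.00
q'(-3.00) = 60.00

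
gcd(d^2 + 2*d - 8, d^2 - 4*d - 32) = d + 4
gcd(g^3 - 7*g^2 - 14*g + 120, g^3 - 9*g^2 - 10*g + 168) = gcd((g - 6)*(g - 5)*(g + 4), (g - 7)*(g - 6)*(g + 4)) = g^2 - 2*g - 24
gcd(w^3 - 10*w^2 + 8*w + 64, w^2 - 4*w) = w - 4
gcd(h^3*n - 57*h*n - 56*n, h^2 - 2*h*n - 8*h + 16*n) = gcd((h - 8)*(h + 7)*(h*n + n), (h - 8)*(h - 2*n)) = h - 8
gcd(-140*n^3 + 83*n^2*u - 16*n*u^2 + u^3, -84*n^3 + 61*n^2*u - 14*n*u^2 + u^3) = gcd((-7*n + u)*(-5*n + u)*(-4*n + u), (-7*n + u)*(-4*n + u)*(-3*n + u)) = 28*n^2 - 11*n*u + u^2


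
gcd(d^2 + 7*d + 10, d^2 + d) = 1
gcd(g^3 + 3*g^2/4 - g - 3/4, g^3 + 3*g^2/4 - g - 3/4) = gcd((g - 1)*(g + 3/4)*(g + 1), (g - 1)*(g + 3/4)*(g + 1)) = g^3 + 3*g^2/4 - g - 3/4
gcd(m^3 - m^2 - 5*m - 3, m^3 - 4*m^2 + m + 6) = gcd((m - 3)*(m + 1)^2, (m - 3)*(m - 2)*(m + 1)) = m^2 - 2*m - 3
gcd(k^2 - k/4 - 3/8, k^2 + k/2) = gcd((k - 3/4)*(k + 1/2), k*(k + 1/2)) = k + 1/2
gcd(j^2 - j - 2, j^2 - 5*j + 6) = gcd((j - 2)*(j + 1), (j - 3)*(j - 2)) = j - 2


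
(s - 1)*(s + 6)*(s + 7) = s^3 + 12*s^2 + 29*s - 42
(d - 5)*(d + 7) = d^2 + 2*d - 35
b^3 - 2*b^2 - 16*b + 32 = (b - 4)*(b - 2)*(b + 4)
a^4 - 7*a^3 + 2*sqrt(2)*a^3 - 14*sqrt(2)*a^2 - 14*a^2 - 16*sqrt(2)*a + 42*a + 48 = (a - 8)*(a + 1)*(a - sqrt(2))*(a + 3*sqrt(2))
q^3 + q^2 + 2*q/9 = q*(q + 1/3)*(q + 2/3)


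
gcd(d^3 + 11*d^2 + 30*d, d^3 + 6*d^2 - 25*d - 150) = d^2 + 11*d + 30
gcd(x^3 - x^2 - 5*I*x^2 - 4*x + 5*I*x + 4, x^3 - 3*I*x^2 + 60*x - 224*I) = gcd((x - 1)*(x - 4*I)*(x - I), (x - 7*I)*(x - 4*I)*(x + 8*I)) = x - 4*I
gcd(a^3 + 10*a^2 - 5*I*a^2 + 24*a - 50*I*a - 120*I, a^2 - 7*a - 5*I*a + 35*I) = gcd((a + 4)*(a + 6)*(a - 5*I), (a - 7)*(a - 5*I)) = a - 5*I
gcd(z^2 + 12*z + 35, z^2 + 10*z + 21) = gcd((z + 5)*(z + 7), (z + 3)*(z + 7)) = z + 7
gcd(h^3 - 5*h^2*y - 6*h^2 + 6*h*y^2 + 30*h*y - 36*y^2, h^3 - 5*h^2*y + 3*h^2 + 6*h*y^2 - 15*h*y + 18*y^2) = h^2 - 5*h*y + 6*y^2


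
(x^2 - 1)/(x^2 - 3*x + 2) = (x + 1)/(x - 2)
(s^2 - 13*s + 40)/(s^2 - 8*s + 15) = (s - 8)/(s - 3)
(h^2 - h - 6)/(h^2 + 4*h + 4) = (h - 3)/(h + 2)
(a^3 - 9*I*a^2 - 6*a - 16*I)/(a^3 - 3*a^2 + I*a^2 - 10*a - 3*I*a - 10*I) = (a^2 - 10*I*a - 16)/(a^2 - 3*a - 10)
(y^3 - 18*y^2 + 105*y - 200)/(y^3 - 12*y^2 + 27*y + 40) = (y - 5)/(y + 1)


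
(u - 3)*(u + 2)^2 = u^3 + u^2 - 8*u - 12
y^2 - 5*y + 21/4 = (y - 7/2)*(y - 3/2)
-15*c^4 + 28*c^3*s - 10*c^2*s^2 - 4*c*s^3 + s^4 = (-5*c + s)*(-c + s)^2*(3*c + s)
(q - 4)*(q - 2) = q^2 - 6*q + 8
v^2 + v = v*(v + 1)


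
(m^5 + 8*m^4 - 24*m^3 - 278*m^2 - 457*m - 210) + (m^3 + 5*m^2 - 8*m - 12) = m^5 + 8*m^4 - 23*m^3 - 273*m^2 - 465*m - 222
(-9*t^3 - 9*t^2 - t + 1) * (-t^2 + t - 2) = 9*t^5 + 10*t^3 + 16*t^2 + 3*t - 2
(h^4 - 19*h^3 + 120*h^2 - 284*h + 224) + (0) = h^4 - 19*h^3 + 120*h^2 - 284*h + 224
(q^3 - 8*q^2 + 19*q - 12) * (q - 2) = q^4 - 10*q^3 + 35*q^2 - 50*q + 24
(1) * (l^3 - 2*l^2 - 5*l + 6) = l^3 - 2*l^2 - 5*l + 6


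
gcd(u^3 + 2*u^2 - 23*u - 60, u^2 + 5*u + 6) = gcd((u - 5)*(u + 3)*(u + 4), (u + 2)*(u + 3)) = u + 3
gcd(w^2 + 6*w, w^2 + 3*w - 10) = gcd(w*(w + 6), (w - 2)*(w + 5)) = 1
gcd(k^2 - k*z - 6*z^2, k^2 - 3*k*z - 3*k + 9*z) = -k + 3*z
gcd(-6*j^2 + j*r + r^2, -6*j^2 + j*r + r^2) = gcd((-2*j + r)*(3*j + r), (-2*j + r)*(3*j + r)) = -6*j^2 + j*r + r^2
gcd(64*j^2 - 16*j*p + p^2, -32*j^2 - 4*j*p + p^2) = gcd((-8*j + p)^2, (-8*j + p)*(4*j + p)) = -8*j + p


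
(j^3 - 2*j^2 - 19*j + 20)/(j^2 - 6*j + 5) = j + 4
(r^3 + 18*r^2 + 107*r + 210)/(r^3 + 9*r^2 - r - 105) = (r + 6)/(r - 3)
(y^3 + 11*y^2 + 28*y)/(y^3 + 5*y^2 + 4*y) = (y + 7)/(y + 1)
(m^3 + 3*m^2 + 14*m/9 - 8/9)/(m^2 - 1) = (9*m^3 + 27*m^2 + 14*m - 8)/(9*(m^2 - 1))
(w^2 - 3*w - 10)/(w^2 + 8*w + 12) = (w - 5)/(w + 6)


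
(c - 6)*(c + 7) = c^2 + c - 42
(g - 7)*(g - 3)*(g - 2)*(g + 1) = g^4 - 11*g^3 + 29*g^2 - g - 42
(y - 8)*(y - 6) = y^2 - 14*y + 48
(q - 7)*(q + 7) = q^2 - 49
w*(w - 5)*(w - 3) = w^3 - 8*w^2 + 15*w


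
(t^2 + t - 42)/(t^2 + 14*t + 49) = (t - 6)/(t + 7)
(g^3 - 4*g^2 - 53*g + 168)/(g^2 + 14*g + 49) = (g^2 - 11*g + 24)/(g + 7)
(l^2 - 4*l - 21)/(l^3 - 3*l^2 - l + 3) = (l^2 - 4*l - 21)/(l^3 - 3*l^2 - l + 3)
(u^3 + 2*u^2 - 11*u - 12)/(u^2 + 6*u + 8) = (u^2 - 2*u - 3)/(u + 2)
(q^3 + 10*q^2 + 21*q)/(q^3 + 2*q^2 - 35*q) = (q + 3)/(q - 5)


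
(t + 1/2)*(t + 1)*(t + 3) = t^3 + 9*t^2/2 + 5*t + 3/2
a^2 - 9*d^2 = (a - 3*d)*(a + 3*d)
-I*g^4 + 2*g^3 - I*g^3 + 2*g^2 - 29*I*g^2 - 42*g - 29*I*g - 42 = (g - 3*I)*(g - 2*I)*(g + 7*I)*(-I*g - I)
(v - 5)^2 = v^2 - 10*v + 25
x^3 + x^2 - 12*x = x*(x - 3)*(x + 4)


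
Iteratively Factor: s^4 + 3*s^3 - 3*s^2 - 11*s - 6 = (s + 3)*(s^3 - 3*s - 2) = (s + 1)*(s + 3)*(s^2 - s - 2) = (s - 2)*(s + 1)*(s + 3)*(s + 1)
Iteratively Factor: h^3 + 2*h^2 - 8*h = (h + 4)*(h^2 - 2*h) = h*(h + 4)*(h - 2)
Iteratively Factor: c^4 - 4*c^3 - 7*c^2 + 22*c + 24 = (c - 3)*(c^3 - c^2 - 10*c - 8) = (c - 3)*(c + 2)*(c^2 - 3*c - 4) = (c - 4)*(c - 3)*(c + 2)*(c + 1)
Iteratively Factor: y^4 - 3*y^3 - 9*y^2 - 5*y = (y + 1)*(y^3 - 4*y^2 - 5*y) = y*(y + 1)*(y^2 - 4*y - 5) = y*(y + 1)^2*(y - 5)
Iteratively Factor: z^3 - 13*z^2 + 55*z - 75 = (z - 3)*(z^2 - 10*z + 25) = (z - 5)*(z - 3)*(z - 5)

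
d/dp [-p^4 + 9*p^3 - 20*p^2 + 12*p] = -4*p^3 + 27*p^2 - 40*p + 12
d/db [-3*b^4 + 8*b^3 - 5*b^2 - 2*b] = -12*b^3 + 24*b^2 - 10*b - 2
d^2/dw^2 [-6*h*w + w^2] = 2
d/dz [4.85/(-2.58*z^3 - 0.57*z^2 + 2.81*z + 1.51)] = (37.539*z^2 + 5.529*z - 13.6285)/(2.58*z^3 + 0.57*z^2 - 2.81*z - 1.51)^2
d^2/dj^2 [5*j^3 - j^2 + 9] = 30*j - 2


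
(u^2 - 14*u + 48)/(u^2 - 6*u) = (u - 8)/u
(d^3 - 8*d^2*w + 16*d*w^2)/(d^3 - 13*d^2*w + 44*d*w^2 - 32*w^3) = d*(d - 4*w)/(d^2 - 9*d*w + 8*w^2)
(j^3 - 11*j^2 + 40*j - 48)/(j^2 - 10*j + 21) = (j^2 - 8*j + 16)/(j - 7)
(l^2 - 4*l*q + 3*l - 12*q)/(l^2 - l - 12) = (l - 4*q)/(l - 4)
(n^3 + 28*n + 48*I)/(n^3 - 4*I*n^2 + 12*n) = (n + 4*I)/n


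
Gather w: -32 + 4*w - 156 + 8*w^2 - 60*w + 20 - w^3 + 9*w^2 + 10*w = -w^3 + 17*w^2 - 46*w - 168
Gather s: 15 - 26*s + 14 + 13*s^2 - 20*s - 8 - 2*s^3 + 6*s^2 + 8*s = -2*s^3 + 19*s^2 - 38*s + 21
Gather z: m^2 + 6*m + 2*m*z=m^2 + 2*m*z + 6*m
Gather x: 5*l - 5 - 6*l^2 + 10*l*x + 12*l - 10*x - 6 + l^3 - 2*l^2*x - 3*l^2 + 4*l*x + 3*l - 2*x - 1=l^3 - 9*l^2 + 20*l + x*(-2*l^2 + 14*l - 12) - 12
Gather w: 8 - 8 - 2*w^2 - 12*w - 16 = -2*w^2 - 12*w - 16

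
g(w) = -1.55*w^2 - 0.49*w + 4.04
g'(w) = -3.1*w - 0.49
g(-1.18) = 2.46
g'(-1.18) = 3.17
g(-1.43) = 1.57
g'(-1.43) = 3.94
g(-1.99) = -1.12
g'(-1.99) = 5.68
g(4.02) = -22.98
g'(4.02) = -12.95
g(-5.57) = -41.32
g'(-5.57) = 16.78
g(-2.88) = -7.41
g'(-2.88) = 8.44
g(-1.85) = -0.36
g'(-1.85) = 5.24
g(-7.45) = -78.34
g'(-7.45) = 22.60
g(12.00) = -225.04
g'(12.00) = -37.69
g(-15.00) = -337.36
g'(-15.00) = 46.01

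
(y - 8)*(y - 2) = y^2 - 10*y + 16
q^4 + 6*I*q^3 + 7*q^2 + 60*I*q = q*(q - 3*I)*(q + 4*I)*(q + 5*I)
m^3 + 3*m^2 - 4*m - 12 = (m - 2)*(m + 2)*(m + 3)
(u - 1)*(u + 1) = u^2 - 1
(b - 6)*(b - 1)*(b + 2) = b^3 - 5*b^2 - 8*b + 12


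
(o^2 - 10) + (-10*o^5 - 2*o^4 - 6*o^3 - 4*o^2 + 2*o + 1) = -10*o^5 - 2*o^4 - 6*o^3 - 3*o^2 + 2*o - 9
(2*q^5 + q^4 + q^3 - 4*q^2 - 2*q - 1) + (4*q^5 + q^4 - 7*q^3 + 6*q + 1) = 6*q^5 + 2*q^4 - 6*q^3 - 4*q^2 + 4*q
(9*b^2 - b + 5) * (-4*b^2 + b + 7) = -36*b^4 + 13*b^3 + 42*b^2 - 2*b + 35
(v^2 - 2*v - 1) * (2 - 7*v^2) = -7*v^4 + 14*v^3 + 9*v^2 - 4*v - 2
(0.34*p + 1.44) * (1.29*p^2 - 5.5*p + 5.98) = 0.4386*p^3 - 0.0124000000000002*p^2 - 5.8868*p + 8.6112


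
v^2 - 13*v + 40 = (v - 8)*(v - 5)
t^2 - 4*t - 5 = (t - 5)*(t + 1)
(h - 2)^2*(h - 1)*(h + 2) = h^4 - 3*h^3 - 2*h^2 + 12*h - 8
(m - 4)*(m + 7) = m^2 + 3*m - 28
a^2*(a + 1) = a^3 + a^2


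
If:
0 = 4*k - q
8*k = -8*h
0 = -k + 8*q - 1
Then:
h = -1/31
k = 1/31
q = 4/31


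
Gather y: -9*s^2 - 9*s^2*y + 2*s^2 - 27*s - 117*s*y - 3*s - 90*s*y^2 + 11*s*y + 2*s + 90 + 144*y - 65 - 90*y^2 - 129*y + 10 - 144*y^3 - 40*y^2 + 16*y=-7*s^2 - 28*s - 144*y^3 + y^2*(-90*s - 130) + y*(-9*s^2 - 106*s + 31) + 35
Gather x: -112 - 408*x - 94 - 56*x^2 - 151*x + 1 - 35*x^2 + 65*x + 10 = -91*x^2 - 494*x - 195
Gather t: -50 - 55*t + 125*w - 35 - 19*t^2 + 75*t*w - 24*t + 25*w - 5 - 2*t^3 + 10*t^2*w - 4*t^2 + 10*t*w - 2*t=-2*t^3 + t^2*(10*w - 23) + t*(85*w - 81) + 150*w - 90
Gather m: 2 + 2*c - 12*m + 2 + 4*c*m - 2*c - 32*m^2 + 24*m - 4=-32*m^2 + m*(4*c + 12)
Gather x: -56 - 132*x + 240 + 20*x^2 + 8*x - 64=20*x^2 - 124*x + 120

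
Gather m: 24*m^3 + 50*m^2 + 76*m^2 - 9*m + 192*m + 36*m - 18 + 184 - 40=24*m^3 + 126*m^2 + 219*m + 126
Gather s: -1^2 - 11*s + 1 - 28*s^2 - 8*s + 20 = -28*s^2 - 19*s + 20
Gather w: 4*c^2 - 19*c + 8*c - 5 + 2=4*c^2 - 11*c - 3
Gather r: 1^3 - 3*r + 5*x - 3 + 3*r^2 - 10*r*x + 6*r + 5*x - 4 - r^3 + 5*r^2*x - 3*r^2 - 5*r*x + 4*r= -r^3 + 5*r^2*x + r*(7 - 15*x) + 10*x - 6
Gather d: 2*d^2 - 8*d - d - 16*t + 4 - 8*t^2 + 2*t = 2*d^2 - 9*d - 8*t^2 - 14*t + 4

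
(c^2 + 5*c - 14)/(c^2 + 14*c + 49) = (c - 2)/(c + 7)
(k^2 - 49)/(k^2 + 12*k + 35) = (k - 7)/(k + 5)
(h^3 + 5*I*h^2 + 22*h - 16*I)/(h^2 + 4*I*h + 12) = (h^2 + 7*I*h + 8)/(h + 6*I)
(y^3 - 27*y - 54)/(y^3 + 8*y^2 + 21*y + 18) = (y - 6)/(y + 2)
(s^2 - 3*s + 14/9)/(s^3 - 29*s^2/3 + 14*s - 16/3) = (s - 7/3)/(s^2 - 9*s + 8)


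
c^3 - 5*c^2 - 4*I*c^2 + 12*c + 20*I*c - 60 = (c - 5)*(c - 6*I)*(c + 2*I)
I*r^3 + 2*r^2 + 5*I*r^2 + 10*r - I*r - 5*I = (r + 5)*(r - I)*(I*r + 1)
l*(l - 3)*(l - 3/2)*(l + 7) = l^4 + 5*l^3/2 - 27*l^2 + 63*l/2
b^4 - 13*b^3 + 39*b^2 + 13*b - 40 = (b - 8)*(b - 5)*(b - 1)*(b + 1)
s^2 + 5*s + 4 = (s + 1)*(s + 4)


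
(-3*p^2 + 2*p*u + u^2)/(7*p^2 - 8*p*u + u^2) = (-3*p - u)/(7*p - u)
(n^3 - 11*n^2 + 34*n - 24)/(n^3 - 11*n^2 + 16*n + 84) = (n^2 - 5*n + 4)/(n^2 - 5*n - 14)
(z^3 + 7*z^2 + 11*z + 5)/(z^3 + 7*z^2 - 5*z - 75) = (z^2 + 2*z + 1)/(z^2 + 2*z - 15)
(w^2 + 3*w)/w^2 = (w + 3)/w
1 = 1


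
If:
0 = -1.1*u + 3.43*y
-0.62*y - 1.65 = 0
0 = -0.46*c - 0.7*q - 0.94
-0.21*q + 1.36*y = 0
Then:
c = 24.18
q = -17.24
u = -8.30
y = -2.66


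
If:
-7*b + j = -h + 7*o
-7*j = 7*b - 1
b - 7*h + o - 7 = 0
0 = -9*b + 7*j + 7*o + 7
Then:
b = 342/1153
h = -8265/8071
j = -1241/8071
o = -536/1153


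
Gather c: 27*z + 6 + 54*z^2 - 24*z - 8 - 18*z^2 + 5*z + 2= 36*z^2 + 8*z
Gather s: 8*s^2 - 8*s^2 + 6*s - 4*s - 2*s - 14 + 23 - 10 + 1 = 0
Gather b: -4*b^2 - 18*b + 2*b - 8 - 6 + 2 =-4*b^2 - 16*b - 12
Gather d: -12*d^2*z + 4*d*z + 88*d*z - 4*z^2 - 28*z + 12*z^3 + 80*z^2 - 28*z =-12*d^2*z + 92*d*z + 12*z^3 + 76*z^2 - 56*z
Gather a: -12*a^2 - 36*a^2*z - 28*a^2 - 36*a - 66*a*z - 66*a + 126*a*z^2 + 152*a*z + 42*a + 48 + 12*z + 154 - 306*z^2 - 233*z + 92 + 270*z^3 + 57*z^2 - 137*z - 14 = a^2*(-36*z - 40) + a*(126*z^2 + 86*z - 60) + 270*z^3 - 249*z^2 - 358*z + 280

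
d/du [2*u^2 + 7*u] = 4*u + 7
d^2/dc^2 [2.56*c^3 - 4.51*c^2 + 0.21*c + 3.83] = 15.36*c - 9.02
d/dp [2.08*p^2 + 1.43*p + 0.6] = 4.16*p + 1.43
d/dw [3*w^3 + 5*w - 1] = 9*w^2 + 5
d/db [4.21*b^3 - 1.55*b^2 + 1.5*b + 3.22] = 12.63*b^2 - 3.1*b + 1.5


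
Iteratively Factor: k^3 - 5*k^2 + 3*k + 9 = (k + 1)*(k^2 - 6*k + 9) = (k - 3)*(k + 1)*(k - 3)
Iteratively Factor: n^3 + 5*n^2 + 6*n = (n + 2)*(n^2 + 3*n) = (n + 2)*(n + 3)*(n)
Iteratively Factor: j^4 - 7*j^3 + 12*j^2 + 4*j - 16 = (j - 4)*(j^3 - 3*j^2 + 4) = (j - 4)*(j - 2)*(j^2 - j - 2) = (j - 4)*(j - 2)^2*(j + 1)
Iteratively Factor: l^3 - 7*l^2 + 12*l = (l)*(l^2 - 7*l + 12) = l*(l - 4)*(l - 3)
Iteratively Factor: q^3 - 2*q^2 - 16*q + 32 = (q - 4)*(q^2 + 2*q - 8) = (q - 4)*(q - 2)*(q + 4)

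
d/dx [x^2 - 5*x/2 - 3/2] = 2*x - 5/2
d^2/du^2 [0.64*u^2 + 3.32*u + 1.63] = 1.28000000000000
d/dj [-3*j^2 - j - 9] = -6*j - 1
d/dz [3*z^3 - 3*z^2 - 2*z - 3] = 9*z^2 - 6*z - 2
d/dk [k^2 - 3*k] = 2*k - 3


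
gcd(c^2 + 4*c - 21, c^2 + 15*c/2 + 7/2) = c + 7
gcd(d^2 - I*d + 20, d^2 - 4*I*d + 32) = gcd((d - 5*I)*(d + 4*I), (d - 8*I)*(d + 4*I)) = d + 4*I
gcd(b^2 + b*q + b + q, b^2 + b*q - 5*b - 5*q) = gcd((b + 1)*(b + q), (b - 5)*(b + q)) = b + q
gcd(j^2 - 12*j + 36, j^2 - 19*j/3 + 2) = j - 6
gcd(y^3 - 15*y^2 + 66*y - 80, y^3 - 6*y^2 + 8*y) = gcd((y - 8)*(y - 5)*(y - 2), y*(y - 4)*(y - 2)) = y - 2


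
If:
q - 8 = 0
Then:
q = 8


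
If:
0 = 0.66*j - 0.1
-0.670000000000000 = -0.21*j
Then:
No Solution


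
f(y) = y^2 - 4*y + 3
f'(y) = 2*y - 4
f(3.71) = 1.92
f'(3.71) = 3.42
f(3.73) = 1.99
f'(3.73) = 3.46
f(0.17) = 2.35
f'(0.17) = -3.66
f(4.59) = 5.71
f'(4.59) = 5.18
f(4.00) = 3.00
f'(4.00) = 4.00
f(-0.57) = 5.60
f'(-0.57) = -5.14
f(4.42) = 4.86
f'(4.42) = 4.84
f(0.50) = 1.25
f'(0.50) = -3.00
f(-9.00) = 120.00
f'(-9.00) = -22.00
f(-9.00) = 120.00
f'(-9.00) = -22.00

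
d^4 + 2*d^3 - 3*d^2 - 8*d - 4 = (d - 2)*(d + 1)^2*(d + 2)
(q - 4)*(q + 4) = q^2 - 16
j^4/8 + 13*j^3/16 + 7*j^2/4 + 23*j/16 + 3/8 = (j/4 + 1/4)*(j/2 + 1)*(j + 1/2)*(j + 3)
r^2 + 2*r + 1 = (r + 1)^2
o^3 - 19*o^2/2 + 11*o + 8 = (o - 8)*(o - 2)*(o + 1/2)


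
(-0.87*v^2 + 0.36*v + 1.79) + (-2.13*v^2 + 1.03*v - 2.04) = -3.0*v^2 + 1.39*v - 0.25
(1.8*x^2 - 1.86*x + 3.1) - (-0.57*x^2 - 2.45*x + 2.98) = 2.37*x^2 + 0.59*x + 0.12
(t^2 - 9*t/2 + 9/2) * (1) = t^2 - 9*t/2 + 9/2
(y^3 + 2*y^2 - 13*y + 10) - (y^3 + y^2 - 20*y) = y^2 + 7*y + 10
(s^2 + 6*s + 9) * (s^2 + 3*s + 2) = s^4 + 9*s^3 + 29*s^2 + 39*s + 18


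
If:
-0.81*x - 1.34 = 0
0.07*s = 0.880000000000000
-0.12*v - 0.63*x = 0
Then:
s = 12.57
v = 8.69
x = -1.65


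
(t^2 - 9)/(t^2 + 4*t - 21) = (t + 3)/(t + 7)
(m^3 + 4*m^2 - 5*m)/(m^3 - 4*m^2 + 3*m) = (m + 5)/(m - 3)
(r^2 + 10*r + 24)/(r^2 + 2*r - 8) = (r + 6)/(r - 2)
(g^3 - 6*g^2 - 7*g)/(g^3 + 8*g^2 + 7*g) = (g - 7)/(g + 7)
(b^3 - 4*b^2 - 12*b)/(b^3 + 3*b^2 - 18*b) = (b^2 - 4*b - 12)/(b^2 + 3*b - 18)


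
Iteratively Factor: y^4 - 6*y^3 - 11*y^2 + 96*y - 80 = (y + 4)*(y^3 - 10*y^2 + 29*y - 20) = (y - 4)*(y + 4)*(y^2 - 6*y + 5) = (y - 5)*(y - 4)*(y + 4)*(y - 1)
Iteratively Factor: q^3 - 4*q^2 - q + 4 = (q - 4)*(q^2 - 1) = (q - 4)*(q + 1)*(q - 1)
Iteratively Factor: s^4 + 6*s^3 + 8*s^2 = (s + 2)*(s^3 + 4*s^2) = s*(s + 2)*(s^2 + 4*s) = s*(s + 2)*(s + 4)*(s)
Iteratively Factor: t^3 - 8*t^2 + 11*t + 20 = (t + 1)*(t^2 - 9*t + 20) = (t - 4)*(t + 1)*(t - 5)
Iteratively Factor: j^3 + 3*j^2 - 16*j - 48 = (j - 4)*(j^2 + 7*j + 12) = (j - 4)*(j + 3)*(j + 4)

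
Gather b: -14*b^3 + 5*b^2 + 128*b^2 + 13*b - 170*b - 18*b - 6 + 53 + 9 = -14*b^3 + 133*b^2 - 175*b + 56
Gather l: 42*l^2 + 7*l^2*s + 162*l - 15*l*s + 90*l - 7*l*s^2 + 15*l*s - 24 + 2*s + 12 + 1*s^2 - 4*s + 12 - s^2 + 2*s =l^2*(7*s + 42) + l*(252 - 7*s^2)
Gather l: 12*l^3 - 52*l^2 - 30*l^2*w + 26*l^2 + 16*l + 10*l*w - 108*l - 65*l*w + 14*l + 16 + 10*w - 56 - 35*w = 12*l^3 + l^2*(-30*w - 26) + l*(-55*w - 78) - 25*w - 40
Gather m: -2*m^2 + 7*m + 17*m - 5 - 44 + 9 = -2*m^2 + 24*m - 40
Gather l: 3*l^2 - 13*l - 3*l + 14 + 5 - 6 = 3*l^2 - 16*l + 13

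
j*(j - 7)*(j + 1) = j^3 - 6*j^2 - 7*j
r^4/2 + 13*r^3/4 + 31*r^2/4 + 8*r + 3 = (r/2 + 1)*(r + 1)*(r + 3/2)*(r + 2)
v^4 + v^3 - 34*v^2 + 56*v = v*(v - 4)*(v - 2)*(v + 7)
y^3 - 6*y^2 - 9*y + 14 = (y - 7)*(y - 1)*(y + 2)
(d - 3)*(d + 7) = d^2 + 4*d - 21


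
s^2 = s^2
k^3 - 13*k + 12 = (k - 3)*(k - 1)*(k + 4)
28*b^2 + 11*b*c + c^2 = (4*b + c)*(7*b + c)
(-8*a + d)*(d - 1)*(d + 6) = -8*a*d^2 - 40*a*d + 48*a + d^3 + 5*d^2 - 6*d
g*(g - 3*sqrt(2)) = g^2 - 3*sqrt(2)*g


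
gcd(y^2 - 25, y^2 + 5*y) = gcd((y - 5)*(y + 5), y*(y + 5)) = y + 5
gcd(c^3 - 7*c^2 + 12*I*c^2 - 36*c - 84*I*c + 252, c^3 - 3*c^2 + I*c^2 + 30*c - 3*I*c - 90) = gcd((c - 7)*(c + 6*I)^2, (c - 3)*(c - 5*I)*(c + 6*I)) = c + 6*I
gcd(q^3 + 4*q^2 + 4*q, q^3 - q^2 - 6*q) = q^2 + 2*q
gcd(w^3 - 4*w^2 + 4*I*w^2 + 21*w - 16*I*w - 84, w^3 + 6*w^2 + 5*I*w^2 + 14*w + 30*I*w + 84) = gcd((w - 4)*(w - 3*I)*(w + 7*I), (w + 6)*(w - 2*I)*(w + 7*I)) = w + 7*I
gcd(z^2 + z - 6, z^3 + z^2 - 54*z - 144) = z + 3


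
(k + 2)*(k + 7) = k^2 + 9*k + 14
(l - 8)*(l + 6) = l^2 - 2*l - 48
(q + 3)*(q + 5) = q^2 + 8*q + 15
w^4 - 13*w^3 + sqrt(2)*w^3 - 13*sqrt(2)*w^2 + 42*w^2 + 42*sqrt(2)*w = w*(w - 7)*(w - 6)*(w + sqrt(2))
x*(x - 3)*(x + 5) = x^3 + 2*x^2 - 15*x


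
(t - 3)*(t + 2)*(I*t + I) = I*t^3 - 7*I*t - 6*I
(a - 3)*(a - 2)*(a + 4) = a^3 - a^2 - 14*a + 24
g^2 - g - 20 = (g - 5)*(g + 4)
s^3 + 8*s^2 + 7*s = s*(s + 1)*(s + 7)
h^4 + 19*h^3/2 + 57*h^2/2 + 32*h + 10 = (h + 1/2)*(h + 2)^2*(h + 5)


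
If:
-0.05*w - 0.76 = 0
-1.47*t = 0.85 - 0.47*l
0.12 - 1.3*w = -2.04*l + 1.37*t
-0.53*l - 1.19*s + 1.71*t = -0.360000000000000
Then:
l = -12.90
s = -0.71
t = -4.70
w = -15.20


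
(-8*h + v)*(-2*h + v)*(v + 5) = 16*h^2*v + 80*h^2 - 10*h*v^2 - 50*h*v + v^3 + 5*v^2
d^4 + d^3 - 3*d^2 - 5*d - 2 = (d - 2)*(d + 1)^3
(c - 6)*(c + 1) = c^2 - 5*c - 6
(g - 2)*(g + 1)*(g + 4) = g^3 + 3*g^2 - 6*g - 8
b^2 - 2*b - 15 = (b - 5)*(b + 3)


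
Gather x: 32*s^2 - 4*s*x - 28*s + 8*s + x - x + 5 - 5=32*s^2 - 4*s*x - 20*s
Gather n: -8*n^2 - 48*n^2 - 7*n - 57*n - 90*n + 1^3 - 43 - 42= -56*n^2 - 154*n - 84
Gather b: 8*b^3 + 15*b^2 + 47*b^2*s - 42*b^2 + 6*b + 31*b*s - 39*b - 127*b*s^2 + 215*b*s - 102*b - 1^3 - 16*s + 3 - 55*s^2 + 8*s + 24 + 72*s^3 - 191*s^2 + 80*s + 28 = 8*b^3 + b^2*(47*s - 27) + b*(-127*s^2 + 246*s - 135) + 72*s^3 - 246*s^2 + 72*s + 54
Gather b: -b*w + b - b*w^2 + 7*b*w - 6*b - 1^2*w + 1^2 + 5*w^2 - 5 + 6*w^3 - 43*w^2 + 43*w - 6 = b*(-w^2 + 6*w - 5) + 6*w^3 - 38*w^2 + 42*w - 10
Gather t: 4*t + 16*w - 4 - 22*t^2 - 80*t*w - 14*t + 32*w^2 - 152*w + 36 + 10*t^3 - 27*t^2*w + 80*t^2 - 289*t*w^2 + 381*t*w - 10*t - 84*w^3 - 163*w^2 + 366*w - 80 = 10*t^3 + t^2*(58 - 27*w) + t*(-289*w^2 + 301*w - 20) - 84*w^3 - 131*w^2 + 230*w - 48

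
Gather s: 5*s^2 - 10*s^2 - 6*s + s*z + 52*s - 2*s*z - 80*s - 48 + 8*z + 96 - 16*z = -5*s^2 + s*(-z - 34) - 8*z + 48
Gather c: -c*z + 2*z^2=-c*z + 2*z^2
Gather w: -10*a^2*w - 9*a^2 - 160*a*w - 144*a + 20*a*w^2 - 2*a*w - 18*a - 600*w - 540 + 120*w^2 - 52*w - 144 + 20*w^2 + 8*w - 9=-9*a^2 - 162*a + w^2*(20*a + 140) + w*(-10*a^2 - 162*a - 644) - 693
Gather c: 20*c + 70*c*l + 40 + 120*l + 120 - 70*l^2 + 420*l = c*(70*l + 20) - 70*l^2 + 540*l + 160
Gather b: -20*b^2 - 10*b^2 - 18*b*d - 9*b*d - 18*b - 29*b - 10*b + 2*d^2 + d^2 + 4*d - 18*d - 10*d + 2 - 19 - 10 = -30*b^2 + b*(-27*d - 57) + 3*d^2 - 24*d - 27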